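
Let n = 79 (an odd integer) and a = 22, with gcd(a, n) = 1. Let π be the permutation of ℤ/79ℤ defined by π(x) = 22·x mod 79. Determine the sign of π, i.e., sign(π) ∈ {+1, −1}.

Trace 1: π^k(1) = [1, 22, 10, 62, 21, 67, 52] for k=0..6.
7 cycles of lengths [13, 13, 13, 13, 13, 13, 1].
With 7 cycles on 79 points, sign = (−1)^{79−7} = +1.
The Jacobi symbol (22|79) = +1 (Zolotarev) agrees.

+1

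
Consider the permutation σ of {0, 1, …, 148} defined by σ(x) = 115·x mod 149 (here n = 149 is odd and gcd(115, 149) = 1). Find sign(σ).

-1

Orbit of 101 under x↦115x: [101, 142, 89, 103, 74, 17, 18]… (length divides ord_149(115)).
Cycle lengths of π_115 on ℤ/149ℤ: [148, 1]; 2 cycles in total.
Σ(ℓ_i−1) = 149−2 = 147; sign = (−1)^147 = -1.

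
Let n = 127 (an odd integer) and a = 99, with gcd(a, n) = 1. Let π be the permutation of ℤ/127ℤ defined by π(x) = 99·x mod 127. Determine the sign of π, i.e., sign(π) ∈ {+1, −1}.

+1

Orbit of 68 under x↦99x: [68, 1, 99, 22, 19, 103, 37]… (length divides ord_127(99)).
Cycle type of π: 9×14 + 1; total 15 cycles.
With 15 cycles on 127 points, sign = (−1)^{127−15} = +1.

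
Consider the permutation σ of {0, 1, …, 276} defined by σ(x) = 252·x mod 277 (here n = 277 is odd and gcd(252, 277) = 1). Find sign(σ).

+1

Orbit of 1 under x↦252x: [1, 252, 71, 164, 55, 10, 27]… (length divides ord_277(252)).
The orbit structure of x ↦ 252x mod 277: 5 orbits of sizes [69, 69, 69, 69, 1].
5 cycles on 277: each ℓ→(−1)^(ℓ−1), product (−1)^272 = +1.
Zolotarev: (252|277) = +1, matching the cycle-count sign.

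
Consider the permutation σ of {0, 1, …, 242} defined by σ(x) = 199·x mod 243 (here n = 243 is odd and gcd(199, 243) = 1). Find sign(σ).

+1

Orbit of 46 under x↦199x: [46, 163, 118, 154, 28, 226, 19]… (length divides ord_243(199)).
27 cycles of lengths [27, 27, 27, 27, 27, 27, 9, 9, 9, 9, 9, 9, 3, 3, 3, 3, 3, 3, 1, 1, 1, 1, 1, 1, 1, 1, 1].
243 − 27 = 216 transpositions; sign(π) = (−1)^216 = +1.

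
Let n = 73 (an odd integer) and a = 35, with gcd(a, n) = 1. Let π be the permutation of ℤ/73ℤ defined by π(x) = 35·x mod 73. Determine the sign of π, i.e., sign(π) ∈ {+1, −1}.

+1

Orbit of 64 under x↦35x: [64, 50, 71, 3, 32, 25, 72]… (length divides ord_73(35)).
3 cycles of lengths [36, 36, 1].
3 cycles on 73: each ℓ→(−1)^(ℓ−1), product (−1)^70 = +1.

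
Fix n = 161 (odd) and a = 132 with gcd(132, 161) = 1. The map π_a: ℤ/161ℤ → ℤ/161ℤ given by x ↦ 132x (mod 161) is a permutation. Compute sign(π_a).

+1

Start at x=50: 50 → 160 → 29 → 125 → 78 → 153 → 71 → … (one orbit).
Cycle type of π: 22×7 + 2×3 + 1; total 11 cycles.
n − c = 161 − 11 = 150; sign = (−1)^150 = +1.
(132|161)_J = +1 (Zolotarev's lemma cross-check).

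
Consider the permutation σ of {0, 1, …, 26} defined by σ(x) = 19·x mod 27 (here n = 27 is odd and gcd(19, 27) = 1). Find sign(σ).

+1

Start at x=19: 19 → 10 → 1 → 19 (one orbit).
Cycle type of π: 3×6 + 1×9; total 15 cycles.
With 15 cycles on 27 points, sign = (−1)^{27−15} = +1.
Zolotarev: (19|27) = +1, matching the cycle-count sign.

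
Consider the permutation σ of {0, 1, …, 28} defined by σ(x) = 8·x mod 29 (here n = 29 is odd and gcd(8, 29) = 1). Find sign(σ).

-1

Trace 11: π^k(11) = [11, 1, 8, 6, 19, 7, 27] for k=0..6.
2 cycles of lengths [28, 1].
sign(π) = (−1)^{n − #cycles} = (−1)^{29−2} = (−1)^27 = -1.
Zolotarev: (8|29) = -1, matching the cycle-count sign.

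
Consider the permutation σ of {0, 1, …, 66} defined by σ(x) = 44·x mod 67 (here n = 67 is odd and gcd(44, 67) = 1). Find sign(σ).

-1

Start at x=57: 57 → 29 → 3 → 65 → 46 → 14 → 13 → … (one orbit).
2 cycles of lengths [66, 1].
2 cycles on 67: each ℓ→(−1)^(ℓ−1), product (−1)^65 = -1.
(44|67)_J = -1 (Zolotarev's lemma cross-check).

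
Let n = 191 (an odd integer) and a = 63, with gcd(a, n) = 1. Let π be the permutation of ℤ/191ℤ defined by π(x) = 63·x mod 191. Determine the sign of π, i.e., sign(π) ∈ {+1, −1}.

-1

Start at x=94: 94 → 1 → 63 → 149 → 28 → 45 → 161 → … (one orbit).
The orbit structure of x ↦ 63x mod 191: 2 orbits of sizes [190, 1].
n − c = 191 − 2 = 189; sign = (−1)^189 = -1.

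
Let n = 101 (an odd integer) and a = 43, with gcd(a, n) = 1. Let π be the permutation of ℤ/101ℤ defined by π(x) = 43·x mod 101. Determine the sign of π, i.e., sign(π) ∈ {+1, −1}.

Start at x=1: 1 → 43 → 31 → 20 → 52 → 14 → 97 → … (one orbit).
Decompose π into cycles: lengths [50, 50, 1] (3 cycles, including the fixed point 0).
sign(π) = (−1)^{n − #cycles} = (−1)^{101−3} = (−1)^98 = +1.

+1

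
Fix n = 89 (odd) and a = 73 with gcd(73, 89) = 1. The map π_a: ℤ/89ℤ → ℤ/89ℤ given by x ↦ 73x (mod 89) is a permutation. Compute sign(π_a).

Start at x=78: 78 → 87 → 32 → 22 → 4 → 25 → 45 → … (one orbit).
Decompose π into cycles: lengths [22, 22, 22, 22, 1] (5 cycles, including the fixed point 0).
5 cycles on 89: each ℓ→(−1)^(ℓ−1), product (−1)^84 = +1.

+1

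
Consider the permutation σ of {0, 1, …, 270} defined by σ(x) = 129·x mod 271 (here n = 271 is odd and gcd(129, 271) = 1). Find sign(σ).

Start at x=158: 158 → 57 → 36 → 37 → 166 → 5 → 103 → … (one orbit).
The orbit structure of x ↦ 129x mod 271: 3 orbits of sizes [135, 135, 1].
271 − 3 = 268 transpositions; sign(π) = (−1)^268 = +1.
Check: (129/271) = +1 by Zolotarev.

+1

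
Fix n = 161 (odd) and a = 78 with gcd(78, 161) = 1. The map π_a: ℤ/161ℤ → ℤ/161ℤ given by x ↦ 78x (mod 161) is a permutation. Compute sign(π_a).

Orbit of 71 under x↦78x: [71, 64, 1, 78, 127, 85, 29]… (length divides ord_161(78)).
π_78 has 21 disjoint cycles with lengths [11, 11, 11, 11, 11, 11, 11, 11, 11, 11, 11, 11, 11, 11, 1, 1, 1, 1, 1, 1, 1] on {0,…,160}.
Σ(ℓ_i−1) = 161−21 = 140; sign = (−1)^140 = +1.
The Jacobi symbol (78|161) = +1 (Zolotarev) agrees.

+1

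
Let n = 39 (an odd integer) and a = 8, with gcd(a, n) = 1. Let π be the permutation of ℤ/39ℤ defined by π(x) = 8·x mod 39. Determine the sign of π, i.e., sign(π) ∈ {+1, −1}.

+1

Trace 5: π^k(5) = [5, 1, 8, 25] for k=0..3.
The orbit structure of x ↦ 8x mod 39: 11 orbits of sizes [4, 4, 4, 4, 4, 4, 4, 4, 4, 2, 1].
11 cycles on 39: each ℓ→(−1)^(ℓ−1), product (−1)^28 = +1.
(8|39)_J = +1 (Zolotarev's lemma cross-check).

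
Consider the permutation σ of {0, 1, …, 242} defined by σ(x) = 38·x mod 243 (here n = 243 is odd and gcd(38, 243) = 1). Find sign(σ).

Orbit of 67 under x↦38x: [67, 116, 34, 77, 10, 137, 103]… (length divides ord_243(38)).
π_38 has 6 disjoint cycles with lengths [162, 54, 18, 6, 2, 1] on {0,…,242}.
n − c = 243 − 6 = 237; sign = (−1)^237 = -1.
The Jacobi symbol (38|243) = -1 (Zolotarev) agrees.

-1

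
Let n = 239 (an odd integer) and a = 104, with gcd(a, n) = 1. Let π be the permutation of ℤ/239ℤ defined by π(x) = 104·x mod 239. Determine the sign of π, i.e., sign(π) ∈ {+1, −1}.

-1

Start at x=161: 161 → 14 → 22 → 137 → 147 → 231 → 124 → … (one orbit).
π_104 has 2 disjoint cycles with lengths [238, 1] on {0,…,238}.
Σ(ℓ_i−1) = 239−2 = 237; sign = (−1)^237 = -1.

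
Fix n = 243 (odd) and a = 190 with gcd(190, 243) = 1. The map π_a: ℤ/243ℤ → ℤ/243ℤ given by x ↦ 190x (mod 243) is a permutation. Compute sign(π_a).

Start at x=55: 55 → 1 → 190 → 136 → 82 → 28 → 217 → … (one orbit).
Decompose π into cycles: lengths [9, 9, 9, 9, 9, 9, 9, 9, 9, 9, 9, 9, 9, 9, 9, 9, 9, 9, 3, 3, 3, 3, 3, 3, 3, 3, 3, 3, 3, 3, 3, 3, 3, 3, 3, 3, 1, 1, 1, 1, 1, 1, 1, 1, 1, 1, 1, 1, 1, 1, 1, 1, 1, 1, 1, 1, 1, 1, 1, 1, 1, 1, 1] (63 cycles, including the fixed point 0).
243 − 63 = 180 transpositions; sign(π) = (−1)^180 = +1.
The Jacobi symbol (190|243) = +1 (Zolotarev) agrees.

+1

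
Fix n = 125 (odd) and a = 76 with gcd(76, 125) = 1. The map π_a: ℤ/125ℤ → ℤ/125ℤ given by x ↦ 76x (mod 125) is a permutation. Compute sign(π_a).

Trace 76: π^k(76) = [76, 26, 101, 51, 1] for k=0..4.
Cycle type of π: 5×20 + 1×25; total 45 cycles.
With 45 cycles on 125 points, sign = (−1)^{125−45} = +1.

+1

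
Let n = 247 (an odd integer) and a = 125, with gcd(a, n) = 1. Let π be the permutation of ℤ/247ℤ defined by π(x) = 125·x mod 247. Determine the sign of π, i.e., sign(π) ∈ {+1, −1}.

-1

Orbit of 1 under x↦125x: [1, 125, 64, 96, 144, 216, 77]… (length divides ord_247(125)).
The orbit structure of x ↦ 125x mod 247: 28 orbits of sizes [12, 12, 12, 12, 12, 12, 12, 12, 12, 12, 12, 12, 12, 12, 12, 12, 12, 12, 4, 4, 4, 3, 3, 3, 3, 3, 3, 1].
247 − 28 = 219 transpositions; sign(π) = (−1)^219 = -1.
(125|247)_J = -1 (Zolotarev's lemma cross-check).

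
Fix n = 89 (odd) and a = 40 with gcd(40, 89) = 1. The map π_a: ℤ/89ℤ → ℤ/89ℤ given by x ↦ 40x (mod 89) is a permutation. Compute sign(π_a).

+1

Trace 64: π^k(64) = [64, 68, 50, 42, 78, 5, 22] for k=0..6.
Cycle lengths of π_40 on ℤ/89ℤ: [44, 44, 1]; 3 cycles in total.
Σ(ℓ_i−1) = 89−3 = 86; sign = (−1)^86 = +1.
Check: (40/89) = +1 by Zolotarev.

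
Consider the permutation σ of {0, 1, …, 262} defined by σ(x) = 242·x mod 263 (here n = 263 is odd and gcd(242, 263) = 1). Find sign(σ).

+1

Start at x=62: 62 → 13 → 253 → 210 → 61 → 34 → 75 → … (one orbit).
3 cycles of lengths [131, 131, 1].
n − c = 263 − 3 = 260; sign = (−1)^260 = +1.
Check: (242/263) = +1 by Zolotarev.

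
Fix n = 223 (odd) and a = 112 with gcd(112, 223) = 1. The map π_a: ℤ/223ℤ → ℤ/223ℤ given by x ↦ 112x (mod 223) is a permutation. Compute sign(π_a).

+1

Start at x=132: 132 → 66 → 33 → 128 → 64 → 32 → 16 → … (one orbit).
Decompose π into cycles: lengths [37, 37, 37, 37, 37, 37, 1] (7 cycles, including the fixed point 0).
sign(π) = (−1)^{n − #cycles} = (−1)^{223−7} = (−1)^216 = +1.
Zolotarev: (112|223) = +1, matching the cycle-count sign.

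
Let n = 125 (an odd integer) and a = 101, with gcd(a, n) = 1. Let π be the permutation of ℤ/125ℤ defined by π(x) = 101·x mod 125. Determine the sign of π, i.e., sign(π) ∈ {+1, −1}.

+1

Trace 51: π^k(51) = [51, 26, 1, 101, 76] for k=0..4.
π_101 has 45 disjoint cycles with lengths [5, 5, 5, 5, 5, 5, 5, 5, 5, 5, 5, 5, 5, 5, 5, 5, 5, 5, 5, 5, 1, 1, 1, 1, 1, 1, 1, 1, 1, 1, 1, 1, 1, 1, 1, 1, 1, 1, 1, 1, 1, 1, 1, 1, 1] on {0,…,124}.
With 45 cycles on 125 points, sign = (−1)^{125−45} = +1.
The Jacobi symbol (101|125) = +1 (Zolotarev) agrees.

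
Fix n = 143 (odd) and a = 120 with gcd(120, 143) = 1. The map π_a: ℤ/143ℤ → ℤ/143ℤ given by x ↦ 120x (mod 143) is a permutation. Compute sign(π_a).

-1

Trace 120: π^k(120) = [120, 100, 131, 133, 87, 1] for k=0..5.
Cycle type of π: 6×20 + 3×4 + 2×5 + 1; total 30 cycles.
Σ(ℓ_i−1) = 143−30 = 113; sign = (−1)^113 = -1.
The Jacobi symbol (120|143) = -1 (Zolotarev) agrees.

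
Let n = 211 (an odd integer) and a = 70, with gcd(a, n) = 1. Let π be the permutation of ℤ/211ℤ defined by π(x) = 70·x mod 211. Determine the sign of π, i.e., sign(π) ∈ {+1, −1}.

Orbit of 6 under x↦70x: [6, 209, 71, 117, 172, 13, 66]… (length divides ord_211(70)).
Cycle lengths of π_70 on ℤ/211ℤ: [105, 105, 1]; 3 cycles in total.
Σ(ℓ_i−1) = 211−3 = 208; sign = (−1)^208 = +1.

+1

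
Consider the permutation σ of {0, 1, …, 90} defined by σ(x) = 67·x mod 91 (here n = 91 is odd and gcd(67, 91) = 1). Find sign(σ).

-1

Orbit of 88 under x↦67x: [88, 72, 1, 67, 30, 8, 81]… (length divides ord_91(67)).
Decompose π into cycles: lengths [12, 12, 12, 12, 12, 12, 12, 3, 3, 1] (10 cycles, including the fixed point 0).
n − c = 91 − 10 = 81; sign = (−1)^81 = -1.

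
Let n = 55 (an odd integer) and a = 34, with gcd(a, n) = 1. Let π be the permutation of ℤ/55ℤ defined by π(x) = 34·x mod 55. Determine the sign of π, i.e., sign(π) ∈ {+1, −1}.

+1

Trace 1: π^k(1) = [1, 34] for k=0..1.
Cycle type of π: 2×22 + 1×11; total 33 cycles.
n − c = 55 − 33 = 22; sign = (−1)^22 = +1.
Check: (34/55) = +1 by Zolotarev.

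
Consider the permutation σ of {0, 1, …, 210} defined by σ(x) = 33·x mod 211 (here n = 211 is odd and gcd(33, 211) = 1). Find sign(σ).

-1

Trace 177: π^k(177) = [177, 144, 110, 43, 153, 196, 138] for k=0..6.
6 cycles of lengths [42, 42, 42, 42, 42, 1].
Σ(ℓ_i−1) = 211−6 = 205; sign = (−1)^205 = -1.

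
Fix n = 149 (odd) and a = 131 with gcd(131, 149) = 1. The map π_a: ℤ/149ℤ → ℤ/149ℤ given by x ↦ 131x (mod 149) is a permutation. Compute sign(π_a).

Start at x=39: 39 → 43 → 120 → 75 → 140 → 13 → 64 → … (one orbit).
2 cycles of lengths [148, 1].
sign(π) = (−1)^{n − #cycles} = (−1)^{149−2} = (−1)^147 = -1.

-1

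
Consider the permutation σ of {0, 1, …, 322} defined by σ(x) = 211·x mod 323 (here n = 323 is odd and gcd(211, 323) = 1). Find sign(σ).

+1

Start at x=167: 167 → 30 → 193 → 25 → 107 → 290 → 143 → … (one orbit).
Decompose π into cycles: lengths [144, 144, 18, 16, 1] (5 cycles, including the fixed point 0).
With 5 cycles on 323 points, sign = (−1)^{323−5} = +1.
Check: (211/323) = +1 by Zolotarev.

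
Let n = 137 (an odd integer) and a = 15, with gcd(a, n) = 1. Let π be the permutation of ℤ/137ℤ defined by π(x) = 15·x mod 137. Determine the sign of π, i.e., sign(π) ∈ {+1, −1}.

Start at x=18: 18 → 133 → 77 → 59 → 63 → 123 → 64 → … (one orbit).
5 cycles of lengths [34, 34, 34, 34, 1].
n − c = 137 − 5 = 132; sign = (−1)^132 = +1.

+1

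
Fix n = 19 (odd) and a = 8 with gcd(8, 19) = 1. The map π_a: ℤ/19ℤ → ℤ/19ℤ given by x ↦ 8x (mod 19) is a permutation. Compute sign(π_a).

Orbit of 11 under x↦8x: [11, 12, 1, 8, 7, 18]… (length divides ord_19(8)).
4 cycles of lengths [6, 6, 6, 1].
4 cycles on 19: each ℓ→(−1)^(ℓ−1), product (−1)^15 = -1.

-1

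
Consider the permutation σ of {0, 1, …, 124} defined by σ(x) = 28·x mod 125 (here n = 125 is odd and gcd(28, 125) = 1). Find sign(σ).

Start at x=117: 117 → 26 → 103 → 9 → 2 → 56 → 68 → … (one orbit).
Decompose π into cycles: lengths [100, 20, 4, 1] (4 cycles, including the fixed point 0).
n − c = 125 − 4 = 121; sign = (−1)^121 = -1.
Via Zolotarev, sign(π_{28}) = (28|125) = -1.

-1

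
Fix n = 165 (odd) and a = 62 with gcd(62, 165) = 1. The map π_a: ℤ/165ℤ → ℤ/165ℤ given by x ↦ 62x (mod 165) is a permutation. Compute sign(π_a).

Orbit of 83 under x↦62x: [83, 31, 107, 34, 128, 16, 2]… (length divides ord_165(62)).
Cycle lengths of π_62 on ℤ/165ℤ: [20, 20, 20, 20, 20, 20, 10, 10, 10, 4, 4, 4, 2, 1]; 14 cycles in total.
14 cycles on 165: each ℓ→(−1)^(ℓ−1), product (−1)^151 = -1.

-1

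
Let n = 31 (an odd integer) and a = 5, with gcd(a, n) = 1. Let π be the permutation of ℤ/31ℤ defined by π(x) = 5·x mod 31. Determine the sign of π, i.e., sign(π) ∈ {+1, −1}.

Start at x=25: 25 → 1 → 5 → 25 (one orbit).
π_5 has 11 disjoint cycles with lengths [3, 3, 3, 3, 3, 3, 3, 3, 3, 3, 1] on {0,…,30}.
Σ(ℓ_i−1) = 31−11 = 20; sign = (−1)^20 = +1.
The Jacobi symbol (5|31) = +1 (Zolotarev) agrees.

+1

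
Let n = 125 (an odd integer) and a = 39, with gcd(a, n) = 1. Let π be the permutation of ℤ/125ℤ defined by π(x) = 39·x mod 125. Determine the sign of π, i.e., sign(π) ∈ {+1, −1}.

Start at x=6: 6 → 109 → 1 → 39 → 21 → 69 → 66 → … (one orbit).
Decompose π into cycles: lengths [50, 50, 10, 10, 2, 2, 1] (7 cycles, including the fixed point 0).
7 cycles on 125: each ℓ→(−1)^(ℓ−1), product (−1)^118 = +1.

+1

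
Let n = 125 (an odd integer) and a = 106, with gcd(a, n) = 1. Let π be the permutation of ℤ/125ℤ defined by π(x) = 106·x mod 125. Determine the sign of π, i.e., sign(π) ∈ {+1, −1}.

+1

Orbit of 6 under x↦106x: [6, 11, 41, 96, 51, 31, 36]… (length divides ord_125(106)).
The orbit structure of x ↦ 106x mod 125: 13 orbits of sizes [25, 25, 25, 25, 5, 5, 5, 5, 1, 1, 1, 1, 1].
n − c = 125 − 13 = 112; sign = (−1)^112 = +1.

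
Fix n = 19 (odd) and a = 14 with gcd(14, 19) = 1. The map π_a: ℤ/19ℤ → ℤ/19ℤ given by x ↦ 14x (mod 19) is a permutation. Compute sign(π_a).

-1

Orbit of 3 under x↦14x: [3, 4, 18, 5, 13, 11, 2]… (length divides ord_19(14)).
Decompose π into cycles: lengths [18, 1] (2 cycles, including the fixed point 0).
Σ(ℓ_i−1) = 19−2 = 17; sign = (−1)^17 = -1.
(14|19)_J = -1 (Zolotarev's lemma cross-check).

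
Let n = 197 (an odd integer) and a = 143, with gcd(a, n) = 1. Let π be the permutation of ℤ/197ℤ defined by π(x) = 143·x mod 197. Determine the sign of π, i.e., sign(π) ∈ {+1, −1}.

Orbit of 53 under x↦143x: [53, 93, 100, 116, 40, 7, 16]… (length divides ord_197(143)).
Decompose π into cycles: lengths [98, 98, 1] (3 cycles, including the fixed point 0).
sign(π) = (−1)^{n − #cycles} = (−1)^{197−3} = (−1)^194 = +1.

+1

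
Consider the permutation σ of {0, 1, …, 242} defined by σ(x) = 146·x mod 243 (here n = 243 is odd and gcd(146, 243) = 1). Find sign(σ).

-1

Start at x=173: 173 → 229 → 143 → 223 → 239 → 145 → 29 → … (one orbit).
π_146 has 6 disjoint cycles with lengths [162, 54, 18, 6, 2, 1] on {0,…,242}.
Σ(ℓ_i−1) = 243−6 = 237; sign = (−1)^237 = -1.
The Jacobi symbol (146|243) = -1 (Zolotarev) agrees.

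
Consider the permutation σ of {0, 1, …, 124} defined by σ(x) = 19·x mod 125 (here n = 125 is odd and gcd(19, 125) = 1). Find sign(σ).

Orbit of 121 under x↦19x: [121, 49, 56, 64, 91, 104, 101]… (length divides ord_125(19)).
Cycle type of π: 50×2 + 10×2 + 2×2 + 1; total 7 cycles.
With 7 cycles on 125 points, sign = (−1)^{125−7} = +1.

+1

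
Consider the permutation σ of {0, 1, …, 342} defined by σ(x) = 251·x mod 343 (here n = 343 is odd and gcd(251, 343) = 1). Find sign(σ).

-1

Trace 92: π^k(92) = [92, 111, 78, 27, 260, 90, 295] for k=0..6.
π_251 has 10 disjoint cycles with lengths [98, 98, 98, 14, 14, 14, 2, 2, 2, 1] on {0,…,342}.
10 cycles on 343: each ℓ→(−1)^(ℓ−1), product (−1)^333 = -1.
Check: (251/343) = -1 by Zolotarev.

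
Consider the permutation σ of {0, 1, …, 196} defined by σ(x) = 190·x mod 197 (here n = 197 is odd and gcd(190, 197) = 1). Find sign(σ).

Start at x=182: 182 → 105 → 53 → 23 → 36 → 142 → 188 → … (one orbit).
5 cycles of lengths [49, 49, 49, 49, 1].
197 − 5 = 192 transpositions; sign(π) = (−1)^192 = +1.

+1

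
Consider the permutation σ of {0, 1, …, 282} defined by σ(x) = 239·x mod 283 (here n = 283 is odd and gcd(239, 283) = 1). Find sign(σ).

-1

Start at x=44: 44 → 45 → 1 → 239 → 238 → 282 → 44 (one orbit).
Decompose π into cycles: lengths [6, 6, 6, 6, 6, 6, 6, 6, 6, 6, 6, 6, 6, 6, 6, 6, 6, 6, 6, 6, 6, 6, 6, 6, 6, 6, 6, 6, 6, 6, 6, 6, 6, 6, 6, 6, 6, 6, 6, 6, 6, 6, 6, 6, 6, 6, 6, 1] (48 cycles, including the fixed point 0).
Σ(ℓ_i−1) = 283−48 = 235; sign = (−1)^235 = -1.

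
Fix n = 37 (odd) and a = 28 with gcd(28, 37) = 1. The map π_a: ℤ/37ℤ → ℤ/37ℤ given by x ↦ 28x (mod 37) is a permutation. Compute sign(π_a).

Start at x=9: 9 → 30 → 26 → 25 → 34 → 27 → 16 → … (one orbit).
Decompose π into cycles: lengths [18, 18, 1] (3 cycles, including the fixed point 0).
Σ(ℓ_i−1) = 37−3 = 34; sign = (−1)^34 = +1.
(28|37)_J = +1 (Zolotarev's lemma cross-check).

+1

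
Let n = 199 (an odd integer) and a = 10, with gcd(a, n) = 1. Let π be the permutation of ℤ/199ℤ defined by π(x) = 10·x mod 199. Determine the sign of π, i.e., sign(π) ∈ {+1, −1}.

+1

Trace 114: π^k(114) = [114, 145, 57, 172, 128, 86, 64] for k=0..6.
Cycle lengths of π_10 on ℤ/199ℤ: [99, 99, 1]; 3 cycles in total.
sign(π) = (−1)^{n − #cycles} = (−1)^{199−3} = (−1)^196 = +1.
Via Zolotarev, sign(π_{10}) = (10|199) = +1.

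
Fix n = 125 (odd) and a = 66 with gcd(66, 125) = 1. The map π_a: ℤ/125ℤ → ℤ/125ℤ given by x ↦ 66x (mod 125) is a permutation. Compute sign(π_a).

+1

Orbit of 6 under x↦66x: [6, 21, 11, 101, 41, 81, 96]… (length divides ord_125(66)).
Decompose π into cycles: lengths [25, 25, 25, 25, 5, 5, 5, 5, 1, 1, 1, 1, 1] (13 cycles, including the fixed point 0).
125 − 13 = 112 transpositions; sign(π) = (−1)^112 = +1.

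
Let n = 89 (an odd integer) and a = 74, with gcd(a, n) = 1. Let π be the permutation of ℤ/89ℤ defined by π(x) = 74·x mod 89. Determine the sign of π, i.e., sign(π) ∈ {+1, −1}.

Trace 37: π^k(37) = [37, 68, 48, 81, 31, 69, 33] for k=0..6.
The orbit structure of x ↦ 74x mod 89: 2 orbits of sizes [88, 1].
Σ(ℓ_i−1) = 89−2 = 87; sign = (−1)^87 = -1.
Via Zolotarev, sign(π_{74}) = (74|89) = -1.

-1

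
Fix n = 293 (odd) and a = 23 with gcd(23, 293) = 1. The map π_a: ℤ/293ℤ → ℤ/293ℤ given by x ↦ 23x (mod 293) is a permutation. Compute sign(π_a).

Trace 208: π^k(208) = [208, 96, 157, 95, 134, 152, 273] for k=0..6.
π_23 has 2 disjoint cycles with lengths [292, 1] on {0,…,292}.
2 cycles on 293: each ℓ→(−1)^(ℓ−1), product (−1)^291 = -1.

-1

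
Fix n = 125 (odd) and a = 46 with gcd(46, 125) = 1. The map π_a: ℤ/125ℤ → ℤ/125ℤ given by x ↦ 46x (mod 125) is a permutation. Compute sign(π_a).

Trace 121: π^k(121) = [121, 66, 36, 31, 51, 96, 41] for k=0..6.
Cycle lengths of π_46 on ℤ/125ℤ: [25, 25, 25, 25, 5, 5, 5, 5, 1, 1, 1, 1, 1]; 13 cycles in total.
125 − 13 = 112 transpositions; sign(π) = (−1)^112 = +1.
Check: (46/125) = +1 by Zolotarev.

+1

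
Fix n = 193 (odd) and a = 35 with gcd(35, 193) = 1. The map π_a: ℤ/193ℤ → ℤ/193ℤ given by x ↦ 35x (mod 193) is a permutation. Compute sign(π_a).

-1

Orbit of 72 under x↦35x: [72, 11, 192, 158, 126, 164, 143]… (length divides ord_193(35)).
Cycle lengths of π_35 on ℤ/193ℤ: [64, 64, 64, 1]; 4 cycles in total.
sign(π) = (−1)^{n − #cycles} = (−1)^{193−4} = (−1)^189 = -1.
Via Zolotarev, sign(π_{35}) = (35|193) = -1.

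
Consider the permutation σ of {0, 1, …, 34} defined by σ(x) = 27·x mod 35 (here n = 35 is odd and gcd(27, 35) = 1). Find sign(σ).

+1

Start at x=13: 13 → 1 → 27 → 29 → 13 (one orbit).
11 cycles of lengths [4, 4, 4, 4, 4, 4, 4, 2, 2, 2, 1].
sign(π) = (−1)^{n − #cycles} = (−1)^{35−11} = (−1)^24 = +1.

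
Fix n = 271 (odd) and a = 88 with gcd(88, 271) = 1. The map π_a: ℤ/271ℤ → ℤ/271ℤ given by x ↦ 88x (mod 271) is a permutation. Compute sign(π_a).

Trace 242: π^k(242) = [242, 158, 83, 258, 211, 140, 125] for k=0..6.
Decompose π into cycles: lengths [27, 27, 27, 27, 27, 27, 27, 27, 27, 27, 1] (11 cycles, including the fixed point 0).
11 cycles on 271: each ℓ→(−1)^(ℓ−1), product (−1)^260 = +1.

+1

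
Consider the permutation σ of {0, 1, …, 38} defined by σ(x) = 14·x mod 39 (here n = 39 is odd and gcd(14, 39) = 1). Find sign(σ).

Trace 1: π^k(1) = [1, 14] for k=0..1.
Cycle lengths of π_14 on ℤ/39ℤ: [2, 2, 2, 2, 2, 2, 2, 2, 2, 2, 2, 2, 2, 1, 1, 1, 1, 1, 1, 1, 1, 1, 1, 1, 1, 1]; 26 cycles in total.
sign(π) = (−1)^{n − #cycles} = (−1)^{39−26} = (−1)^13 = -1.
Via Zolotarev, sign(π_{14}) = (14|39) = -1.

-1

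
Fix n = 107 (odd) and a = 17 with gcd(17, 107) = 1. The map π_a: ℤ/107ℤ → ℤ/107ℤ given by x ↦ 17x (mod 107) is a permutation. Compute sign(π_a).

-1

Trace 10: π^k(10) = [10, 63, 1, 17, 75, 98, 61] for k=0..6.
Decompose π into cycles: lengths [106, 1] (2 cycles, including the fixed point 0).
107 − 2 = 105 transpositions; sign(π) = (−1)^105 = -1.
(17|107)_J = -1 (Zolotarev's lemma cross-check).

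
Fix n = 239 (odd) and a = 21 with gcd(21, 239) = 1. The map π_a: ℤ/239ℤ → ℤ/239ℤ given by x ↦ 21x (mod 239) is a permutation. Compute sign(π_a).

-1

Start at x=118: 118 → 88 → 175 → 90 → 217 → 16 → 97 → … (one orbit).
π_21 has 2 disjoint cycles with lengths [238, 1] on {0,…,238}.
239 − 2 = 237 transpositions; sign(π) = (−1)^237 = -1.
Check: (21/239) = -1 by Zolotarev.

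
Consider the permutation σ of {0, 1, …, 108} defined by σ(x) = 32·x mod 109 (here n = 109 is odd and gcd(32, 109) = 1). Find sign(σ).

-1

Orbit of 66 under x↦32x: [66, 41, 4, 19, 63, 54, 93]… (length divides ord_109(32)).
π_32 has 4 disjoint cycles with lengths [36, 36, 36, 1] on {0,…,108}.
sign(π) = (−1)^{n − #cycles} = (−1)^{109−4} = (−1)^105 = -1.
Zolotarev: (32|109) = -1, matching the cycle-count sign.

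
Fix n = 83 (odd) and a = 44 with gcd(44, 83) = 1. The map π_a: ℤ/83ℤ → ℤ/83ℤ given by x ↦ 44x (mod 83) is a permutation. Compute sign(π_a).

Start at x=10: 10 → 25 → 21 → 11 → 69 → 48 → 37 → … (one orbit).
Decompose π into cycles: lengths [41, 41, 1] (3 cycles, including the fixed point 0).
sign(π) = (−1)^{n − #cycles} = (−1)^{83−3} = (−1)^80 = +1.

+1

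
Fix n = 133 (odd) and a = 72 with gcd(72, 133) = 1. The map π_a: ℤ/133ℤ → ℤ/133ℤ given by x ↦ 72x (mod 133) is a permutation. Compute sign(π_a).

Orbit of 109 under x↦72x: [109, 1, 72, 130, 50, 9, 116]… (length divides ord_133(72)).
Decompose π into cycles: lengths [18, 18, 18, 18, 18, 18, 18, 3, 3, 1] (10 cycles, including the fixed point 0).
With 10 cycles on 133 points, sign = (−1)^{133−10} = -1.

-1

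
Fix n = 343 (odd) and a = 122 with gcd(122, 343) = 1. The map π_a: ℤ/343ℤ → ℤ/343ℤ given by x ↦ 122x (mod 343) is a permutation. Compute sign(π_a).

Orbit of 340 under x↦122x: [340, 320, 281, 325, 205, 314, 235]… (length divides ord_343(122)).
π_122 has 4 disjoint cycles with lengths [294, 42, 6, 1] on {0,…,342}.
With 4 cycles on 343 points, sign = (−1)^{343−4} = -1.

-1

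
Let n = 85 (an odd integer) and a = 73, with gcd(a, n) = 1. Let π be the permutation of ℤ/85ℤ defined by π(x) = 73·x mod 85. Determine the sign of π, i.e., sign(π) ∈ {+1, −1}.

+1

Start at x=3: 3 → 49 → 7 → 1 → 73 → 59 → 57 → … (one orbit).
7 cycles of lengths [16, 16, 16, 16, 16, 4, 1].
Σ(ℓ_i−1) = 85−7 = 78; sign = (−1)^78 = +1.
Check: (73/85) = +1 by Zolotarev.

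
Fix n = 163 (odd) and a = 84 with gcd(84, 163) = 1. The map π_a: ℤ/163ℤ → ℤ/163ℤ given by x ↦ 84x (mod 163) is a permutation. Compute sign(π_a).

+1

Start at x=62: 62 → 155 → 143 → 113 → 38 → 95 → 156 → … (one orbit).
3 cycles of lengths [81, 81, 1].
sign(π) = (−1)^{n − #cycles} = (−1)^{163−3} = (−1)^160 = +1.
Via Zolotarev, sign(π_{84}) = (84|163) = +1.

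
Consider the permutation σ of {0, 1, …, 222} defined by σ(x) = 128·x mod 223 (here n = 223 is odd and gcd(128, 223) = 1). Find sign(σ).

Trace 16: π^k(16) = [16, 41, 119, 68, 7, 4, 66] for k=0..6.
π_128 has 7 disjoint cycles with lengths [37, 37, 37, 37, 37, 37, 1] on {0,…,222}.
223 − 7 = 216 transpositions; sign(π) = (−1)^216 = +1.
Check: (128/223) = +1 by Zolotarev.

+1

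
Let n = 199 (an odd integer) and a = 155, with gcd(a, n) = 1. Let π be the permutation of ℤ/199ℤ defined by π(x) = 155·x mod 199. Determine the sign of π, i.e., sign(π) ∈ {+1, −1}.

Trace 193: π^k(193) = [193, 65, 125, 72, 16, 92, 131] for k=0..6.
Cycle lengths of π_155 on ℤ/199ℤ: [99, 99, 1]; 3 cycles in total.
sign(π) = (−1)^{n − #cycles} = (−1)^{199−3} = (−1)^196 = +1.
(155|199)_J = +1 (Zolotarev's lemma cross-check).

+1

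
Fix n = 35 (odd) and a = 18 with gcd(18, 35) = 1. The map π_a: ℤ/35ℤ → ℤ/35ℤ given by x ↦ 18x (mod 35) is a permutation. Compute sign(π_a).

-1

Trace 22: π^k(22) = [22, 11, 23, 29, 32, 16, 8] for k=0..6.
Cycle lengths of π_18 on ℤ/35ℤ: [12, 12, 4, 3, 3, 1]; 6 cycles in total.
n − c = 35 − 6 = 29; sign = (−1)^29 = -1.
The Jacobi symbol (18|35) = -1 (Zolotarev) agrees.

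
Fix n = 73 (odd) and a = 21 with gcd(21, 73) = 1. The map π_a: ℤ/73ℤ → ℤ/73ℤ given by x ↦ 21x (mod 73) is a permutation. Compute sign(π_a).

Orbit of 70 under x↦21x: [70, 10, 64, 30, 46, 17, 65]… (length divides ord_73(21)).
Decompose π into cycles: lengths [24, 24, 24, 1] (4 cycles, including the fixed point 0).
sign(π) = (−1)^{n − #cycles} = (−1)^{73−4} = (−1)^69 = -1.
Via Zolotarev, sign(π_{21}) = (21|73) = -1.

-1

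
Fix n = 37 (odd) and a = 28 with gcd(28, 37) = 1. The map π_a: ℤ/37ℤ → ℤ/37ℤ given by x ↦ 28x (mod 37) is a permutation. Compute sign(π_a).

+1

Start at x=3: 3 → 10 → 21 → 33 → 36 → 9 → 30 → … (one orbit).
Cycle type of π: 18×2 + 1; total 3 cycles.
Σ(ℓ_i−1) = 37−3 = 34; sign = (−1)^34 = +1.
(28|37)_J = +1 (Zolotarev's lemma cross-check).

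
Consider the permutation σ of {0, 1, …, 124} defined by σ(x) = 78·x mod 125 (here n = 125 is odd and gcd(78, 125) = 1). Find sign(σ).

-1

Start at x=8: 8 → 124 → 47 → 41 → 73 → 69 → 7 → … (one orbit).
π_78 has 4 disjoint cycles with lengths [100, 20, 4, 1] on {0,…,124}.
n − c = 125 − 4 = 121; sign = (−1)^121 = -1.
Check: (78/125) = -1 by Zolotarev.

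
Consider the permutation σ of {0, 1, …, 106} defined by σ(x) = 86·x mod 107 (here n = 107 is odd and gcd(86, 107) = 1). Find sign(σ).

+1

Orbit of 47 under x↦86x: [47, 83, 76, 9, 25, 10, 4]… (length divides ord_107(86)).
3 cycles of lengths [53, 53, 1].
Σ(ℓ_i−1) = 107−3 = 104; sign = (−1)^104 = +1.
Via Zolotarev, sign(π_{86}) = (86|107) = +1.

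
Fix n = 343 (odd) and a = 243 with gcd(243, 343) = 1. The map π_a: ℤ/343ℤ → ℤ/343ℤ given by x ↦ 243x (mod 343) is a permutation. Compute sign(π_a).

-1

Trace 254: π^k(254) = [254, 325, 85, 75, 46, 202, 37] for k=0..6.
Cycle type of π: 294 + 42 + 6 + 1; total 4 cycles.
With 4 cycles on 343 points, sign = (−1)^{343−4} = -1.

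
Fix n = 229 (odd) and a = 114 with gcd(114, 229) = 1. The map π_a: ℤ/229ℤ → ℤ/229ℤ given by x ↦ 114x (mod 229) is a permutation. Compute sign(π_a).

-1

Trace 34: π^k(34) = [34, 212, 123, 53, 88, 185, 22] for k=0..6.
Decompose π into cycles: lengths [76, 76, 76, 1] (4 cycles, including the fixed point 0).
sign(π) = (−1)^{n − #cycles} = (−1)^{229−4} = (−1)^225 = -1.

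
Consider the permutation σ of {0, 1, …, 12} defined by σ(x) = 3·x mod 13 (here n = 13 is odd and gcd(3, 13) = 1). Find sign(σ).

Start at x=9: 9 → 1 → 3 → 9 (one orbit).
Cycle type of π: 3×4 + 1; total 5 cycles.
Σ(ℓ_i−1) = 13−5 = 8; sign = (−1)^8 = +1.
Check: (3/13) = +1 by Zolotarev.

+1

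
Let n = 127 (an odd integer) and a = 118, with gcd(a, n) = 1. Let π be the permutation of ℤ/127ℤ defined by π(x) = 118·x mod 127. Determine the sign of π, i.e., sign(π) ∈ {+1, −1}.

-1

Start at x=61: 61 → 86 → 115 → 108 → 44 → 112 → 8 → … (one orbit).
Decompose π into cycles: lengths [126, 1] (2 cycles, including the fixed point 0).
Σ(ℓ_i−1) = 127−2 = 125; sign = (−1)^125 = -1.
Zolotarev: (118|127) = -1, matching the cycle-count sign.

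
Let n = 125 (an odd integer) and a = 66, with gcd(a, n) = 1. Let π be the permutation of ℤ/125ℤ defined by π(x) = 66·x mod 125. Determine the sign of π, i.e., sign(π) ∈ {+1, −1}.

Trace 116: π^k(116) = [116, 31, 46, 36, 1, 66, 106] for k=0..6.
The orbit structure of x ↦ 66x mod 125: 13 orbits of sizes [25, 25, 25, 25, 5, 5, 5, 5, 1, 1, 1, 1, 1].
125 − 13 = 112 transpositions; sign(π) = (−1)^112 = +1.

+1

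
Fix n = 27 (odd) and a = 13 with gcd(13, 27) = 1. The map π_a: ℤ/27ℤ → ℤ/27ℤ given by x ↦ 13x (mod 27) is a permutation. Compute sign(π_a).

Trace 4: π^k(4) = [4, 25, 1, 13, 7, 10, 22] for k=0..6.
Cycle lengths of π_13 on ℤ/27ℤ: [9, 9, 3, 3, 1, 1, 1]; 7 cycles in total.
7 cycles on 27: each ℓ→(−1)^(ℓ−1), product (−1)^20 = +1.

+1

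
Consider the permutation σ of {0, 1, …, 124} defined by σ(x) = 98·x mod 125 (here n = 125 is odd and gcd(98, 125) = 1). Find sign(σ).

-1

Start at x=29: 29 → 92 → 16 → 68 → 39 → 72 → 56 → … (one orbit).
Cycle lengths of π_98 on ℤ/125ℤ: [100, 20, 4, 1]; 4 cycles in total.
Σ(ℓ_i−1) = 125−4 = 121; sign = (−1)^121 = -1.
Zolotarev: (98|125) = -1, matching the cycle-count sign.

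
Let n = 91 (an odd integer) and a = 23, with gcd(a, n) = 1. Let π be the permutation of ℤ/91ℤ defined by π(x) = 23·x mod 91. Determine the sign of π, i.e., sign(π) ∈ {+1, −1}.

Start at x=16: 16 → 4 → 1 → 23 → 74 → 64 → 16 (one orbit).
17 cycles of lengths [6, 6, 6, 6, 6, 6, 6, 6, 6, 6, 6, 6, 6, 6, 3, 3, 1].
n − c = 91 − 17 = 74; sign = (−1)^74 = +1.
Via Zolotarev, sign(π_{23}) = (23|91) = +1.

+1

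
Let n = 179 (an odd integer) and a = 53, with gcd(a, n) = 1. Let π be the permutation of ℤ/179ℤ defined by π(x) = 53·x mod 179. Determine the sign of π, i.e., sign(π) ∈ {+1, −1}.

-1

Orbit of 76 under x↦53x: [76, 90, 116, 62, 64, 170, 60]… (length divides ord_179(53)).
Cycle lengths of π_53 on ℤ/179ℤ: [178, 1]; 2 cycles in total.
179 − 2 = 177 transpositions; sign(π) = (−1)^177 = -1.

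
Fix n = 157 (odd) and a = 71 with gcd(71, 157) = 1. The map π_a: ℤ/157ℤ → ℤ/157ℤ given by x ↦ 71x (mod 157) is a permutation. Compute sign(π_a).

+1

Start at x=101: 101 → 106 → 147 → 75 → 144 → 19 → 93 → … (one orbit).
π_71 has 5 disjoint cycles with lengths [39, 39, 39, 39, 1] on {0,…,156}.
157 − 5 = 152 transpositions; sign(π) = (−1)^152 = +1.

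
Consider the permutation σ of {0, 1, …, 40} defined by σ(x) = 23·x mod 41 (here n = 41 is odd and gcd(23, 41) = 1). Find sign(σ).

Start at x=16: 16 → 40 → 18 → 4 → 10 → 25 → 1 → … (one orbit).
Decompose π into cycles: lengths [10, 10, 10, 10, 1] (5 cycles, including the fixed point 0).
Σ(ℓ_i−1) = 41−5 = 36; sign = (−1)^36 = +1.
The Jacobi symbol (23|41) = +1 (Zolotarev) agrees.

+1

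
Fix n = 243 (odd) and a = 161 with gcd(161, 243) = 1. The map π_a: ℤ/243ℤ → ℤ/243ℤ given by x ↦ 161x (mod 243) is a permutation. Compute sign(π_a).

-1

Start at x=161: 161 → 163 → 242 → 82 → 80 → 1 → 161 (one orbit).
68 cycles of lengths [6, 6, 6, 6, 6, 6, 6, 6, 6, 6, 6, 6, 6, 6, 6, 6, 6, 6, 6, 6, 6, 6, 6, 6, 6, 6, 6, 2, 2, 2, 2, 2, 2, 2, 2, 2, 2, 2, 2, 2, 2, 2, 2, 2, 2, 2, 2, 2, 2, 2, 2, 2, 2, 2, 2, 2, 2, 2, 2, 2, 2, 2, 2, 2, 2, 2, 2, 1].
Σ(ℓ_i−1) = 243−68 = 175; sign = (−1)^175 = -1.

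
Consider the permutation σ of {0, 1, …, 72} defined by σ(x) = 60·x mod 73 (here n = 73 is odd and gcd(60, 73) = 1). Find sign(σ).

Start at x=71: 71 → 26 → 27 → 14 → 37 → 30 → 48 → … (one orbit).
Cycle type of π: 72 + 1; total 2 cycles.
Σ(ℓ_i−1) = 73−2 = 71; sign = (−1)^71 = -1.

-1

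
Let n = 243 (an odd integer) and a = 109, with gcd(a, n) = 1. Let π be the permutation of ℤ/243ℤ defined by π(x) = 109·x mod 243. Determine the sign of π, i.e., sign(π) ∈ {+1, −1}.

Orbit of 55 under x↦109x: [55, 163, 28, 136, 1, 109, 217]… (length divides ord_243(109)).
Cycle lengths of π_109 on ℤ/243ℤ: [9, 9, 9, 9, 9, 9, 9, 9, 9, 9, 9, 9, 9, 9, 9, 9, 9, 9, 3, 3, 3, 3, 3, 3, 3, 3, 3, 3, 3, 3, 3, 3, 3, 3, 3, 3, 1, 1, 1, 1, 1, 1, 1, 1, 1, 1, 1, 1, 1, 1, 1, 1, 1, 1, 1, 1, 1, 1, 1, 1, 1, 1, 1]; 63 cycles in total.
n − c = 243 − 63 = 180; sign = (−1)^180 = +1.
Check: (109/243) = +1 by Zolotarev.

+1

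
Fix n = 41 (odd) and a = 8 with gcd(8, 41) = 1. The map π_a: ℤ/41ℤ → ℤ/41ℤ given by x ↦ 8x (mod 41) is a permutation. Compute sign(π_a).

+1

Orbit of 25 under x↦8x: [25, 36, 1, 8, 23, 20, 37]… (length divides ord_41(8)).
Cycle type of π: 20×2 + 1; total 3 cycles.
With 3 cycles on 41 points, sign = (−1)^{41−3} = +1.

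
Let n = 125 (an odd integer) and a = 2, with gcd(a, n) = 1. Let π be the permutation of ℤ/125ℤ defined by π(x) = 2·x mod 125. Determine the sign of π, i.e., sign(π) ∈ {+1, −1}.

Orbit of 96 under x↦2x: [96, 67, 9, 18, 36, 72, 19]… (length divides ord_125(2)).
Cycle lengths of π_2 on ℤ/125ℤ: [100, 20, 4, 1]; 4 cycles in total.
n − c = 125 − 4 = 121; sign = (−1)^121 = -1.

-1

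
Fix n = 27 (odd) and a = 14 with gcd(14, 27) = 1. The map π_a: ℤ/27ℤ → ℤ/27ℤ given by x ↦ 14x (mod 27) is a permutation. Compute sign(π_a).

Trace 1: π^k(1) = [1, 14, 7, 17, 22, 11, 19] for k=0..6.
π_14 has 4 disjoint cycles with lengths [18, 6, 2, 1] on {0,…,26}.
sign(π) = (−1)^{n − #cycles} = (−1)^{27−4} = (−1)^23 = -1.

-1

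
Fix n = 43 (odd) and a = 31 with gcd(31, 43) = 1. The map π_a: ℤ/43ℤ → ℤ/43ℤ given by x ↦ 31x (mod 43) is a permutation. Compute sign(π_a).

+1

Trace 41: π^k(41) = [41, 24, 13, 16, 23, 25, 1] for k=0..6.
Cycle type of π: 21×2 + 1; total 3 cycles.
With 3 cycles on 43 points, sign = (−1)^{43−3} = +1.
The Jacobi symbol (31|43) = +1 (Zolotarev) agrees.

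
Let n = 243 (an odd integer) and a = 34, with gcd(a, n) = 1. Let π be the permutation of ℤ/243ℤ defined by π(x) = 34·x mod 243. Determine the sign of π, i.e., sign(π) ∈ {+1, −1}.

Start at x=208: 208 → 25 → 121 → 226 → 151 → 31 → 82 → … (one orbit).
Cycle lengths of π_34 on ℤ/243ℤ: [81, 81, 27, 27, 9, 9, 3, 3, 1, 1, 1]; 11 cycles in total.
n − c = 243 − 11 = 232; sign = (−1)^232 = +1.

+1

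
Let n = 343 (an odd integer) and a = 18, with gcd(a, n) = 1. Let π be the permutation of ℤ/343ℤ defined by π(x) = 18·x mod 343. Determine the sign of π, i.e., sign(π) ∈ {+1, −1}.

+1

Start at x=18: 18 → 324 → 1 → 18 (one orbit).
Cycle lengths of π_18 on ℤ/343ℤ: [3, 3, 3, 3, 3, 3, 3, 3, 3, 3, 3, 3, 3, 3, 3, 3, 3, 3, 3, 3, 3, 3, 3, 3, 3, 3, 3, 3, 3, 3, 3, 3, 3, 3, 3, 3, 3, 3, 3, 3, 3, 3, 3, 3, 3, 3, 3, 3, 3, 3, 3, 3, 3, 3, 3, 3, 3, 3, 3, 3, 3, 3, 3, 3, 3, 3, 3, 3, 3, 3, 3, 3, 3, 3, 3, 3, 3, 3, 3, 3, 3, 3, 3, 3, 3, 3, 3, 3, 3, 3, 3, 3, 3, 3, 3, 3, 3, 3, 3, 3, 3, 3, 3, 3, 3, 3, 3, 3, 3, 3, 3, 3, 3, 3, 1]; 115 cycles in total.
n − c = 343 − 115 = 228; sign = (−1)^228 = +1.
Zolotarev: (18|343) = +1, matching the cycle-count sign.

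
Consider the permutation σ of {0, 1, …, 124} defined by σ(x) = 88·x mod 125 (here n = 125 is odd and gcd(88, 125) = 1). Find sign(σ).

Trace 27: π^k(27) = [27, 1, 88, 119, 97, 36, 43] for k=0..6.
π_88 has 4 disjoint cycles with lengths [100, 20, 4, 1] on {0,…,124}.
125 − 4 = 121 transpositions; sign(π) = (−1)^121 = -1.
(88|125)_J = -1 (Zolotarev's lemma cross-check).

-1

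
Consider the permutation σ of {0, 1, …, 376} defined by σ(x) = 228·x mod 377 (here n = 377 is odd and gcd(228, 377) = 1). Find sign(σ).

Orbit of 139 under x↦228x: [139, 24, 194, 123, 146, 112, 277]… (length divides ord_377(228)).
Cycle lengths of π_228 on ℤ/377ℤ: [84, 84, 84, 84, 12, 7, 7, 7, 7, 1]; 10 cycles in total.
10 cycles on 377: each ℓ→(−1)^(ℓ−1), product (−1)^367 = -1.
Via Zolotarev, sign(π_{228}) = (228|377) = -1.

-1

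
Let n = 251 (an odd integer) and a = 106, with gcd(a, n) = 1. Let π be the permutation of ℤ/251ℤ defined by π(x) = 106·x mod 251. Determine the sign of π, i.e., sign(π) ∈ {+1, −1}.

+1

Start at x=106: 106 → 192 → 21 → 218 → 16 → 190 → 60 → … (one orbit).
3 cycles of lengths [125, 125, 1].
Σ(ℓ_i−1) = 251−3 = 248; sign = (−1)^248 = +1.
Via Zolotarev, sign(π_{106}) = (106|251) = +1.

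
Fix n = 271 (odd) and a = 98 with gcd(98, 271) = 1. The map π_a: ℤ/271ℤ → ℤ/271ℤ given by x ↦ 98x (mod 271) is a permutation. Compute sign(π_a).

Trace 187: π^k(187) = [187, 169, 31, 57, 166, 8, 242] for k=0..6.
The orbit structure of x ↦ 98x mod 271: 7 orbits of sizes [45, 45, 45, 45, 45, 45, 1].
sign(π) = (−1)^{n − #cycles} = (−1)^{271−7} = (−1)^264 = +1.

+1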